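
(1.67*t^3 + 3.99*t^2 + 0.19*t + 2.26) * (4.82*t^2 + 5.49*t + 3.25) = 8.0494*t^5 + 28.4001*t^4 + 28.2484*t^3 + 24.9038*t^2 + 13.0249*t + 7.345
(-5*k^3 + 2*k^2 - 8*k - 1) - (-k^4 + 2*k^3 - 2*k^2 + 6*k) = k^4 - 7*k^3 + 4*k^2 - 14*k - 1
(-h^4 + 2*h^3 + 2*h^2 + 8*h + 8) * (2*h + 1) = -2*h^5 + 3*h^4 + 6*h^3 + 18*h^2 + 24*h + 8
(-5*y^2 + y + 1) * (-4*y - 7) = 20*y^3 + 31*y^2 - 11*y - 7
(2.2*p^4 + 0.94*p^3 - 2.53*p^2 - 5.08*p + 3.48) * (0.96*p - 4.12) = 2.112*p^5 - 8.1616*p^4 - 6.3016*p^3 + 5.5468*p^2 + 24.2704*p - 14.3376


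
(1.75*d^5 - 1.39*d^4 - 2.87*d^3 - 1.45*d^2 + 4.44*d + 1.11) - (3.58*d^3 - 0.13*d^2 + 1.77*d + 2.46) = 1.75*d^5 - 1.39*d^4 - 6.45*d^3 - 1.32*d^2 + 2.67*d - 1.35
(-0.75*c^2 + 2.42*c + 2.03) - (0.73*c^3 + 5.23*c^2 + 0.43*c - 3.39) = -0.73*c^3 - 5.98*c^2 + 1.99*c + 5.42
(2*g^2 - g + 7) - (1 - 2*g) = 2*g^2 + g + 6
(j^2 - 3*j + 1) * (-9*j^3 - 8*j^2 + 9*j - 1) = -9*j^5 + 19*j^4 + 24*j^3 - 36*j^2 + 12*j - 1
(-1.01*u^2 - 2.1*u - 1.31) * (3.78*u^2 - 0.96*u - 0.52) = -3.8178*u^4 - 6.9684*u^3 - 2.4106*u^2 + 2.3496*u + 0.6812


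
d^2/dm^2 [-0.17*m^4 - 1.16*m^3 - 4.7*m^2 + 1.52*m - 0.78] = -2.04*m^2 - 6.96*m - 9.4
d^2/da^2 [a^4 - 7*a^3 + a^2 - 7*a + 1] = 12*a^2 - 42*a + 2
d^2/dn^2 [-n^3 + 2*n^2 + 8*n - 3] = 4 - 6*n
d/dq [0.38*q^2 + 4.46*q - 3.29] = 0.76*q + 4.46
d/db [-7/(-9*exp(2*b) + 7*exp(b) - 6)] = (49 - 126*exp(b))*exp(b)/(9*exp(2*b) - 7*exp(b) + 6)^2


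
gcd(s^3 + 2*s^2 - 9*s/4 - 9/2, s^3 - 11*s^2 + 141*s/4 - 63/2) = s - 3/2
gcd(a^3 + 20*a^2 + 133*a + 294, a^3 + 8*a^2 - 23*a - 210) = a^2 + 13*a + 42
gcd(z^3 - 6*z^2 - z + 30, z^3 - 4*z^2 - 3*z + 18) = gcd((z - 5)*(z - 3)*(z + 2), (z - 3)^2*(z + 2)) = z^2 - z - 6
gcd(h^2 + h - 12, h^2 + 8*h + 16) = h + 4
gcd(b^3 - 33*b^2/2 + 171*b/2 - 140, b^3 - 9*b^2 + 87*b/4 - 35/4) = b^2 - 17*b/2 + 35/2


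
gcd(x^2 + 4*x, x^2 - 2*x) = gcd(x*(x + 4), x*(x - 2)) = x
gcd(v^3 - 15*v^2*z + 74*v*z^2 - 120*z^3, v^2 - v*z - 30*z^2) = -v + 6*z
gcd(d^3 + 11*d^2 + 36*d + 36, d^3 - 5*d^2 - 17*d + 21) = d + 3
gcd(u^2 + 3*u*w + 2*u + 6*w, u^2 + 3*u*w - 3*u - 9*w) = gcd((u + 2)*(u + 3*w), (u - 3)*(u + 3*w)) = u + 3*w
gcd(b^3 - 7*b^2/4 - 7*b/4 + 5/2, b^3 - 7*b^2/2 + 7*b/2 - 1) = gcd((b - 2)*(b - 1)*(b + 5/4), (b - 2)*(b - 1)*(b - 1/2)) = b^2 - 3*b + 2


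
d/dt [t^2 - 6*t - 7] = 2*t - 6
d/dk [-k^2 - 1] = -2*k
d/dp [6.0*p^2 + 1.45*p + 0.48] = 12.0*p + 1.45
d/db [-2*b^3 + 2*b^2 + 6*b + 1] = -6*b^2 + 4*b + 6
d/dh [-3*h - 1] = -3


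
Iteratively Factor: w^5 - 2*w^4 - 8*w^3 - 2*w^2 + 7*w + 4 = (w + 1)*(w^4 - 3*w^3 - 5*w^2 + 3*w + 4) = (w - 1)*(w + 1)*(w^3 - 2*w^2 - 7*w - 4) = (w - 1)*(w + 1)^2*(w^2 - 3*w - 4) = (w - 4)*(w - 1)*(w + 1)^2*(w + 1)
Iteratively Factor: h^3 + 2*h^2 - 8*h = (h + 4)*(h^2 - 2*h) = (h - 2)*(h + 4)*(h)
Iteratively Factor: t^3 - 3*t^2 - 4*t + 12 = (t + 2)*(t^2 - 5*t + 6) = (t - 2)*(t + 2)*(t - 3)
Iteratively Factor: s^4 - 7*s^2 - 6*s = (s + 1)*(s^3 - s^2 - 6*s) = s*(s + 1)*(s^2 - s - 6) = s*(s + 1)*(s + 2)*(s - 3)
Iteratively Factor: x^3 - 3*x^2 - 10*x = (x)*(x^2 - 3*x - 10) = x*(x + 2)*(x - 5)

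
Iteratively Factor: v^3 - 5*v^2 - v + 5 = (v - 1)*(v^2 - 4*v - 5) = (v - 1)*(v + 1)*(v - 5)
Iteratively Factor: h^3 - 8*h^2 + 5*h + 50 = (h - 5)*(h^2 - 3*h - 10) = (h - 5)*(h + 2)*(h - 5)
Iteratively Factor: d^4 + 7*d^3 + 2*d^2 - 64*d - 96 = (d + 4)*(d^3 + 3*d^2 - 10*d - 24) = (d - 3)*(d + 4)*(d^2 + 6*d + 8) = (d - 3)*(d + 2)*(d + 4)*(d + 4)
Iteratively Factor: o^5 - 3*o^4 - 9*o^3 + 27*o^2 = (o - 3)*(o^4 - 9*o^2) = o*(o - 3)*(o^3 - 9*o) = o^2*(o - 3)*(o^2 - 9) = o^2*(o - 3)^2*(o + 3)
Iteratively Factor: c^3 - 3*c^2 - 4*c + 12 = (c - 3)*(c^2 - 4) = (c - 3)*(c - 2)*(c + 2)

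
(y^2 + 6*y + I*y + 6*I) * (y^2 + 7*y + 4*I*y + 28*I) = y^4 + 13*y^3 + 5*I*y^3 + 38*y^2 + 65*I*y^2 - 52*y + 210*I*y - 168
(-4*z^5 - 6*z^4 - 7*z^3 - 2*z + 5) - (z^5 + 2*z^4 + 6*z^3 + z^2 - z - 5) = -5*z^5 - 8*z^4 - 13*z^3 - z^2 - z + 10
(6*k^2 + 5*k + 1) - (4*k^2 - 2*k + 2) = 2*k^2 + 7*k - 1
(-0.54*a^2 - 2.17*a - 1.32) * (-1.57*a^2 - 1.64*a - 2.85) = 0.8478*a^4 + 4.2925*a^3 + 7.1702*a^2 + 8.3493*a + 3.762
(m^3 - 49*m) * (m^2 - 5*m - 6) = m^5 - 5*m^4 - 55*m^3 + 245*m^2 + 294*m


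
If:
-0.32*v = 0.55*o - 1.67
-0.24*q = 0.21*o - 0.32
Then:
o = 3.03636363636364 - 0.581818181818182*v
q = 0.509090909090909*v - 1.32348484848485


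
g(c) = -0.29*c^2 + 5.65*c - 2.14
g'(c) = 5.65 - 0.58*c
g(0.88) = 2.61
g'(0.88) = 5.14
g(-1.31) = -10.04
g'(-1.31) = 6.41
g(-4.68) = -34.93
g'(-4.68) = 8.36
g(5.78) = 20.83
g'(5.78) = 2.30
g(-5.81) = -44.76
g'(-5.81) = 9.02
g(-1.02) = -8.20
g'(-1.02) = 6.24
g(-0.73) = -6.42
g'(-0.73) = 6.07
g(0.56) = 0.93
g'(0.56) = 5.33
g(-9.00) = -76.48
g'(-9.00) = 10.87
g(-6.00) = -46.48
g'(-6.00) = 9.13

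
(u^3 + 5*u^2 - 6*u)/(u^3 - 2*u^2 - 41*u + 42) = u/(u - 7)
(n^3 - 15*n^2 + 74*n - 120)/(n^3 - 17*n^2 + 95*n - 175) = (n^2 - 10*n + 24)/(n^2 - 12*n + 35)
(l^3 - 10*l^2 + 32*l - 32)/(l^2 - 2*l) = l - 8 + 16/l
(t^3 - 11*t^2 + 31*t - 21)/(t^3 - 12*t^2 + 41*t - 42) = (t - 1)/(t - 2)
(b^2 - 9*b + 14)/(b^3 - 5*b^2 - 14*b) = (b - 2)/(b*(b + 2))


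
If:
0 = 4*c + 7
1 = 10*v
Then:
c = -7/4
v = 1/10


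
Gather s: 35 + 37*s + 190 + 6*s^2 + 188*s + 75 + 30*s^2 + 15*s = 36*s^2 + 240*s + 300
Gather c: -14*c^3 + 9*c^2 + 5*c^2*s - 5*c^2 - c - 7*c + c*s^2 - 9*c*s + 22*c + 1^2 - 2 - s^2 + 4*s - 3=-14*c^3 + c^2*(5*s + 4) + c*(s^2 - 9*s + 14) - s^2 + 4*s - 4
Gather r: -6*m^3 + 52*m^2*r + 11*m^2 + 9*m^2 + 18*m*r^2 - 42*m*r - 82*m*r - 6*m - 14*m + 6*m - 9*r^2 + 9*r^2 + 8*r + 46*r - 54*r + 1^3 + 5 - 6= -6*m^3 + 20*m^2 + 18*m*r^2 - 14*m + r*(52*m^2 - 124*m)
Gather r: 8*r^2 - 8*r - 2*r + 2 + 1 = 8*r^2 - 10*r + 3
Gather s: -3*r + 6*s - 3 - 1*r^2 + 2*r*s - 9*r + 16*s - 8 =-r^2 - 12*r + s*(2*r + 22) - 11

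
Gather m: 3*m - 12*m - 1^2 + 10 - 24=-9*m - 15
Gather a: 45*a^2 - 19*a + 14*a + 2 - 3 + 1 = 45*a^2 - 5*a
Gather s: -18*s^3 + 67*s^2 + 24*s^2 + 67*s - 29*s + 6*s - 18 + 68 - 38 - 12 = -18*s^3 + 91*s^2 + 44*s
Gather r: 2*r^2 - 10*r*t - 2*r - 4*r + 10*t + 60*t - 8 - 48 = 2*r^2 + r*(-10*t - 6) + 70*t - 56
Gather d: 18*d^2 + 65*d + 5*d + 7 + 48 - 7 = 18*d^2 + 70*d + 48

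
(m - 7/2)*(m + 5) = m^2 + 3*m/2 - 35/2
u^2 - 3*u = u*(u - 3)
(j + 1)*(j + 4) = j^2 + 5*j + 4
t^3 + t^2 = t^2*(t + 1)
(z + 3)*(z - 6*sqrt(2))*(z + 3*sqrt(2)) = z^3 - 3*sqrt(2)*z^2 + 3*z^2 - 36*z - 9*sqrt(2)*z - 108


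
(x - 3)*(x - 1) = x^2 - 4*x + 3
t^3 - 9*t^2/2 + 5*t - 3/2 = (t - 3)*(t - 1)*(t - 1/2)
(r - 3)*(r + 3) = r^2 - 9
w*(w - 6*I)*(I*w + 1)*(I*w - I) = -w^4 + w^3 + 7*I*w^3 + 6*w^2 - 7*I*w^2 - 6*w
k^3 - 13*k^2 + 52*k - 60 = (k - 6)*(k - 5)*(k - 2)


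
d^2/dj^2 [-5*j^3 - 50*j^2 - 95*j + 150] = -30*j - 100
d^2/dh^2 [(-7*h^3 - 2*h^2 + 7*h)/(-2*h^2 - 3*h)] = 46/(8*h^3 + 36*h^2 + 54*h + 27)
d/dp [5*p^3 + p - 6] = 15*p^2 + 1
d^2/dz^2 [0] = 0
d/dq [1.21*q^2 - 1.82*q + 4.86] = 2.42*q - 1.82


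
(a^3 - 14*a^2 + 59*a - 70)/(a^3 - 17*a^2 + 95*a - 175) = (a - 2)/(a - 5)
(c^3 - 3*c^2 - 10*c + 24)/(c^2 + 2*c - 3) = (c^2 - 6*c + 8)/(c - 1)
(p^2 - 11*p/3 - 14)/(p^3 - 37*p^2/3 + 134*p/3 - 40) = (3*p + 7)/(3*p^2 - 19*p + 20)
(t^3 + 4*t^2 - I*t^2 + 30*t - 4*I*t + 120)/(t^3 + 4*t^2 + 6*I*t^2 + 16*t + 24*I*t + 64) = (t^2 - I*t + 30)/(t^2 + 6*I*t + 16)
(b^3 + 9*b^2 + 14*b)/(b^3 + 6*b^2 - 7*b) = (b + 2)/(b - 1)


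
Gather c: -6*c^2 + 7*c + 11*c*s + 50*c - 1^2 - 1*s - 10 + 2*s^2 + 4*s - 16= -6*c^2 + c*(11*s + 57) + 2*s^2 + 3*s - 27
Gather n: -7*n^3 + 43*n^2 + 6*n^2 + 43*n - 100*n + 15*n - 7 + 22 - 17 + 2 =-7*n^3 + 49*n^2 - 42*n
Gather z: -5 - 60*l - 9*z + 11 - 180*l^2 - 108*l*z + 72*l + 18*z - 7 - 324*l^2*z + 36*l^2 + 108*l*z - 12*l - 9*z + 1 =-324*l^2*z - 144*l^2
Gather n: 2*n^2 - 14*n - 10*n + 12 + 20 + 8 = 2*n^2 - 24*n + 40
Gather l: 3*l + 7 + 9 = 3*l + 16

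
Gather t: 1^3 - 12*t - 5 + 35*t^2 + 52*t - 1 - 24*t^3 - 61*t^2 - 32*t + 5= -24*t^3 - 26*t^2 + 8*t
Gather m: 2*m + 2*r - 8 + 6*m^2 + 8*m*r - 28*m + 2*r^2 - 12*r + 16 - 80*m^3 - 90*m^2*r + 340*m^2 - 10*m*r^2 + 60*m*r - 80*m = -80*m^3 + m^2*(346 - 90*r) + m*(-10*r^2 + 68*r - 106) + 2*r^2 - 10*r + 8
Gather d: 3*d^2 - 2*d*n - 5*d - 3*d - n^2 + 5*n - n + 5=3*d^2 + d*(-2*n - 8) - n^2 + 4*n + 5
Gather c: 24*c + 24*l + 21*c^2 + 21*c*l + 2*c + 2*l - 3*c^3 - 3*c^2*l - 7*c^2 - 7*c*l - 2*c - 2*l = -3*c^3 + c^2*(14 - 3*l) + c*(14*l + 24) + 24*l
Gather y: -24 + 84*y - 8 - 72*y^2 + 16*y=-72*y^2 + 100*y - 32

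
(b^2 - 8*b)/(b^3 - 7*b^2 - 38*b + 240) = b/(b^2 + b - 30)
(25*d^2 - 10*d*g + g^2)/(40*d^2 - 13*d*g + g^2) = (5*d - g)/(8*d - g)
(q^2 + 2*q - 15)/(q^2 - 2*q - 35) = (q - 3)/(q - 7)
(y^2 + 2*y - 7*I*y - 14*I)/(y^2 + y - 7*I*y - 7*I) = (y + 2)/(y + 1)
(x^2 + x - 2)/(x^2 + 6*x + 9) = (x^2 + x - 2)/(x^2 + 6*x + 9)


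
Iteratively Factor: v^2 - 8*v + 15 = (v - 3)*(v - 5)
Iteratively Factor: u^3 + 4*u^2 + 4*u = (u)*(u^2 + 4*u + 4) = u*(u + 2)*(u + 2)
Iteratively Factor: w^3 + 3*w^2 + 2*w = (w + 1)*(w^2 + 2*w) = (w + 1)*(w + 2)*(w)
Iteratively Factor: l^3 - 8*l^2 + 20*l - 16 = (l - 4)*(l^2 - 4*l + 4) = (l - 4)*(l - 2)*(l - 2)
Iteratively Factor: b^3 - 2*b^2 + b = (b - 1)*(b^2 - b) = (b - 1)^2*(b)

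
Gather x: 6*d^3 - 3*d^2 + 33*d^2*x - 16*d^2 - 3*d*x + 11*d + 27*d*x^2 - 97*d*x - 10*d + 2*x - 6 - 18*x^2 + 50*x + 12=6*d^3 - 19*d^2 + d + x^2*(27*d - 18) + x*(33*d^2 - 100*d + 52) + 6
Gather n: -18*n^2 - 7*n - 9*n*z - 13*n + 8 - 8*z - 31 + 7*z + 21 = -18*n^2 + n*(-9*z - 20) - z - 2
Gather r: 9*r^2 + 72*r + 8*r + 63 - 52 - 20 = 9*r^2 + 80*r - 9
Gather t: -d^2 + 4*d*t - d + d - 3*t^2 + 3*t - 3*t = -d^2 + 4*d*t - 3*t^2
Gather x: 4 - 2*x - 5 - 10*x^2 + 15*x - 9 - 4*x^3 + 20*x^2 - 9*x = -4*x^3 + 10*x^2 + 4*x - 10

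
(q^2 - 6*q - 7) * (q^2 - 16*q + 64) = q^4 - 22*q^3 + 153*q^2 - 272*q - 448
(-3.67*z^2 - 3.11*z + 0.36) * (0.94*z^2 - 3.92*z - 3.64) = -3.4498*z^4 + 11.463*z^3 + 25.8884*z^2 + 9.9092*z - 1.3104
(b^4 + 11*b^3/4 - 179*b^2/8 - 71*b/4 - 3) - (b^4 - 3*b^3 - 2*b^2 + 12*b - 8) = 23*b^3/4 - 163*b^2/8 - 119*b/4 + 5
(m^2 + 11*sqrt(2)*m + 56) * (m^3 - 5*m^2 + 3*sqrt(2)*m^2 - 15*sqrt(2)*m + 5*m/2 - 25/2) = m^5 - 5*m^4 + 14*sqrt(2)*m^4 - 70*sqrt(2)*m^3 + 249*m^3/2 - 1245*m^2/2 + 391*sqrt(2)*m^2/2 - 1955*sqrt(2)*m/2 + 140*m - 700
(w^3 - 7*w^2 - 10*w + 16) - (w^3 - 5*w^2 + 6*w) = -2*w^2 - 16*w + 16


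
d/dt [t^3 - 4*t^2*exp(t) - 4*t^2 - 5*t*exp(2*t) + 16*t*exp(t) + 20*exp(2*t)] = -4*t^2*exp(t) + 3*t^2 - 10*t*exp(2*t) + 8*t*exp(t) - 8*t + 35*exp(2*t) + 16*exp(t)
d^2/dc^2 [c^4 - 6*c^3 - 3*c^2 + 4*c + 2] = 12*c^2 - 36*c - 6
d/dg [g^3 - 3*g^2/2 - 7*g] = 3*g^2 - 3*g - 7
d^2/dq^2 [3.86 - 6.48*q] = 0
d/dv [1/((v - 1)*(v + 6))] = (-2*v - 5)/(v^4 + 10*v^3 + 13*v^2 - 60*v + 36)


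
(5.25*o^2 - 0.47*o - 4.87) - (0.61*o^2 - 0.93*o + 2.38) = 4.64*o^2 + 0.46*o - 7.25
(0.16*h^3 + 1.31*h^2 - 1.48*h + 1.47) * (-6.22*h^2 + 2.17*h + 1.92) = -0.9952*h^5 - 7.801*h^4 + 12.3555*h^3 - 9.8398*h^2 + 0.3483*h + 2.8224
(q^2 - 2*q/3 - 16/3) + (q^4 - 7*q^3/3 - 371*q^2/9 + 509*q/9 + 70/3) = q^4 - 7*q^3/3 - 362*q^2/9 + 503*q/9 + 18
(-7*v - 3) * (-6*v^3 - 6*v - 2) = 42*v^4 + 18*v^3 + 42*v^2 + 32*v + 6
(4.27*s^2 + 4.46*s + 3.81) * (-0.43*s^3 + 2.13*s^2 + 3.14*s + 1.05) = -1.8361*s^5 + 7.1773*s^4 + 21.2693*s^3 + 26.6032*s^2 + 16.6464*s + 4.0005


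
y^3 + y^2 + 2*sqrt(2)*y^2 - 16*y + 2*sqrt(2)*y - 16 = (y + 1)*(y - 2*sqrt(2))*(y + 4*sqrt(2))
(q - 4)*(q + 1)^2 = q^3 - 2*q^2 - 7*q - 4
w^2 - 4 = (w - 2)*(w + 2)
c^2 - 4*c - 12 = (c - 6)*(c + 2)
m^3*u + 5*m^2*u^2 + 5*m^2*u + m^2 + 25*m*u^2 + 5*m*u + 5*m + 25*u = (m + 5)*(m + 5*u)*(m*u + 1)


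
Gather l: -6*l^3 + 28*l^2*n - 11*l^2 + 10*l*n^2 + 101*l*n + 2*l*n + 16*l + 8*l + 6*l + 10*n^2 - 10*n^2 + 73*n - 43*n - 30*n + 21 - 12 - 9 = -6*l^3 + l^2*(28*n - 11) + l*(10*n^2 + 103*n + 30)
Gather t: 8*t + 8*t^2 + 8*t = 8*t^2 + 16*t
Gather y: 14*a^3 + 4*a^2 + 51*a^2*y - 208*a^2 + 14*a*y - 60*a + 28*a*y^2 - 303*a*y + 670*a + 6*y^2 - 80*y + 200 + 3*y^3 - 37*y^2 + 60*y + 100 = 14*a^3 - 204*a^2 + 610*a + 3*y^3 + y^2*(28*a - 31) + y*(51*a^2 - 289*a - 20) + 300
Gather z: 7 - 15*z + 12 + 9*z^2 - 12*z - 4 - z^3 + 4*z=-z^3 + 9*z^2 - 23*z + 15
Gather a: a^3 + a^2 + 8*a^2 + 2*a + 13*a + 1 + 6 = a^3 + 9*a^2 + 15*a + 7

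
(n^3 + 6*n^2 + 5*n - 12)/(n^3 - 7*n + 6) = (n + 4)/(n - 2)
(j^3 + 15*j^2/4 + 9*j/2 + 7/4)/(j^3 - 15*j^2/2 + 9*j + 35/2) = (4*j^2 + 11*j + 7)/(2*(2*j^2 - 17*j + 35))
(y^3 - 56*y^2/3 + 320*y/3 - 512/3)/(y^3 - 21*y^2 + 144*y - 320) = (y - 8/3)/(y - 5)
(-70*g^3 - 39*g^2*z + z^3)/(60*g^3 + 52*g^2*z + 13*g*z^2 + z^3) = (-7*g + z)/(6*g + z)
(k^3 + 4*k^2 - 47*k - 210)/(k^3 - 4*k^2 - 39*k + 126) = (k + 5)/(k - 3)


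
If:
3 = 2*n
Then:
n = 3/2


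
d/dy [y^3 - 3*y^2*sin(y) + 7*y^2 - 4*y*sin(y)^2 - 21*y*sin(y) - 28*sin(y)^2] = -3*y^2*cos(y) + 3*y^2 - 6*y*sin(y) - 4*y*sin(2*y) - 21*y*cos(y) + 14*y - 4*sin(y)^2 - 21*sin(y) - 28*sin(2*y)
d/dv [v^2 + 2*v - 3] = 2*v + 2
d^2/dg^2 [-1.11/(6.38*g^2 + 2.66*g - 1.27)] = (90.363768*g^2 + 37.675176*g - 1.11*(12.76*g + 2.66)*(25.52*g + 5.32) - 17.987772)/(6.38*g^2 + 2.66*g - 1.27)^3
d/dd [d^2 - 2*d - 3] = 2*d - 2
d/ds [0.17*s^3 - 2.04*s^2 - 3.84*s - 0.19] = 0.51*s^2 - 4.08*s - 3.84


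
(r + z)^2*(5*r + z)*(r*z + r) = 5*r^4*z + 5*r^4 + 11*r^3*z^2 + 11*r^3*z + 7*r^2*z^3 + 7*r^2*z^2 + r*z^4 + r*z^3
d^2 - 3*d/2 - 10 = (d - 4)*(d + 5/2)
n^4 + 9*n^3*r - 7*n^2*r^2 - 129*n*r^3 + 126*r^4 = (n - 3*r)*(n - r)*(n + 6*r)*(n + 7*r)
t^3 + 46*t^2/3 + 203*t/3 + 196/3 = (t + 4/3)*(t + 7)^2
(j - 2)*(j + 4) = j^2 + 2*j - 8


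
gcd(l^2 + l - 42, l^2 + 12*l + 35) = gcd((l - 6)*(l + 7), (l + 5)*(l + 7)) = l + 7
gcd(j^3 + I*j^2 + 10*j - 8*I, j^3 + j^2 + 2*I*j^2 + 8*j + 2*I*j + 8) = j^2 + 2*I*j + 8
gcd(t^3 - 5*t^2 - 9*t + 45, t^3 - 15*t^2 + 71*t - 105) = t^2 - 8*t + 15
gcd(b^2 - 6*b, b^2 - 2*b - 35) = 1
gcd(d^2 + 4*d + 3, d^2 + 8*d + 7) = d + 1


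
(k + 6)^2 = k^2 + 12*k + 36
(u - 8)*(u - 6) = u^2 - 14*u + 48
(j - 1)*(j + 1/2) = j^2 - j/2 - 1/2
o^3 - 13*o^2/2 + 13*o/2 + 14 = (o - 4)*(o - 7/2)*(o + 1)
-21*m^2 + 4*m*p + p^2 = (-3*m + p)*(7*m + p)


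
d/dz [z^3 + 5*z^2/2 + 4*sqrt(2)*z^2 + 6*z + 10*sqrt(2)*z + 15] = 3*z^2 + 5*z + 8*sqrt(2)*z + 6 + 10*sqrt(2)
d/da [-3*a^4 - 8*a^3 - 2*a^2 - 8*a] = -12*a^3 - 24*a^2 - 4*a - 8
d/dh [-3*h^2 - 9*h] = -6*h - 9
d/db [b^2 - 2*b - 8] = 2*b - 2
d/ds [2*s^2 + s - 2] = 4*s + 1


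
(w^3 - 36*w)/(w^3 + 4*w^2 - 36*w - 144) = w/(w + 4)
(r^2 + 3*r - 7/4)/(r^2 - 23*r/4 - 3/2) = (-4*r^2 - 12*r + 7)/(-4*r^2 + 23*r + 6)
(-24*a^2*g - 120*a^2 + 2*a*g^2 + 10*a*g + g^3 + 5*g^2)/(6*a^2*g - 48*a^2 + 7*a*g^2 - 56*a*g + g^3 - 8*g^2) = (-4*a*g - 20*a + g^2 + 5*g)/(a*g - 8*a + g^2 - 8*g)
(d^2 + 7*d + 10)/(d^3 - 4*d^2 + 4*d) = (d^2 + 7*d + 10)/(d*(d^2 - 4*d + 4))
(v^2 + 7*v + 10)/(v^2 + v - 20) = (v + 2)/(v - 4)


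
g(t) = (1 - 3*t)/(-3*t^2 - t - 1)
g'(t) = (1 - 3*t)*(6*t + 1)/(-3*t^2 - t - 1)^2 - 3/(-3*t^2 - t - 1) = (9*t^2 + 3*t - (3*t - 1)*(6*t + 1) + 3)/(3*t^2 + t + 1)^2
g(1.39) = 0.39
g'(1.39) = -0.08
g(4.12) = 0.20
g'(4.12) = -0.04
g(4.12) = 0.20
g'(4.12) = -0.04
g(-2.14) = -0.59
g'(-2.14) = -0.32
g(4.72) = 0.18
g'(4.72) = -0.03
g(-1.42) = -0.93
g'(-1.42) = -0.72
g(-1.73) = -0.75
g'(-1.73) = -0.49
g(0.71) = 0.35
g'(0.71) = 0.36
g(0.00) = -1.00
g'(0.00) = 4.00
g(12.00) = 0.08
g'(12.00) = -0.00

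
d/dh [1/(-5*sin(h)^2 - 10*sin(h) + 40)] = 2*(sin(h) + 1)*cos(h)/(5*(sin(h)^2 + 2*sin(h) - 8)^2)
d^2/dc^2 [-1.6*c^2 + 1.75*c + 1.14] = -3.20000000000000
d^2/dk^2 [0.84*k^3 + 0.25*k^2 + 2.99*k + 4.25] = 5.04*k + 0.5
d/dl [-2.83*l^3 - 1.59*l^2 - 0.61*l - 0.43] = -8.49*l^2 - 3.18*l - 0.61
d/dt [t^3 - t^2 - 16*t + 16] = 3*t^2 - 2*t - 16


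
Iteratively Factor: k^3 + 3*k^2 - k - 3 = (k + 3)*(k^2 - 1) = (k + 1)*(k + 3)*(k - 1)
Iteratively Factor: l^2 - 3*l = (l)*(l - 3)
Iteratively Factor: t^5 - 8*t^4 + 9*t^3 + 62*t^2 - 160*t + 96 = (t - 1)*(t^4 - 7*t^3 + 2*t^2 + 64*t - 96) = (t - 1)*(t + 3)*(t^3 - 10*t^2 + 32*t - 32) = (t - 2)*(t - 1)*(t + 3)*(t^2 - 8*t + 16) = (t - 4)*(t - 2)*(t - 1)*(t + 3)*(t - 4)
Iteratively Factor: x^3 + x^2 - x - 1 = (x + 1)*(x^2 - 1) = (x - 1)*(x + 1)*(x + 1)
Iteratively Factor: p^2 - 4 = (p + 2)*(p - 2)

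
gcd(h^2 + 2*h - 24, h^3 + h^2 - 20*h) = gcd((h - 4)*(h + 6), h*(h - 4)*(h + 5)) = h - 4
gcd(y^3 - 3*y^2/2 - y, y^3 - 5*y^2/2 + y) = y^2 - 2*y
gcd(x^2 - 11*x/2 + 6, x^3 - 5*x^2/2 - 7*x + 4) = x - 4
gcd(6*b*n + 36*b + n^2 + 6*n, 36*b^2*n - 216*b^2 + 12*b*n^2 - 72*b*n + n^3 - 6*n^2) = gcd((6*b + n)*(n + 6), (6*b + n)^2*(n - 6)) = 6*b + n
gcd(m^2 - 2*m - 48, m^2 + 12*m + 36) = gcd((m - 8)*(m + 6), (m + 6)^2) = m + 6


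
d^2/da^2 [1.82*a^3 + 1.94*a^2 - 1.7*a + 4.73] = 10.92*a + 3.88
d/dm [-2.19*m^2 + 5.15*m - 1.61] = 5.15 - 4.38*m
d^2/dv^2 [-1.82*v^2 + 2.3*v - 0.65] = -3.64000000000000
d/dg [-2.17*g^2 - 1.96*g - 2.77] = -4.34*g - 1.96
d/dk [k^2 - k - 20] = 2*k - 1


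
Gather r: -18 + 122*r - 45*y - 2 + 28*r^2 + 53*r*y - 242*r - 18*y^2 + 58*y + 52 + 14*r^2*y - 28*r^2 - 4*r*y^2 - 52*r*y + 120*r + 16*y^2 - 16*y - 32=14*r^2*y + r*(-4*y^2 + y) - 2*y^2 - 3*y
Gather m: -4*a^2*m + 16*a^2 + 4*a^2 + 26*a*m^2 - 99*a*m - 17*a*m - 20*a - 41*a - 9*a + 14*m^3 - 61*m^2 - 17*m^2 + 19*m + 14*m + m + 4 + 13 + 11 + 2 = 20*a^2 - 70*a + 14*m^3 + m^2*(26*a - 78) + m*(-4*a^2 - 116*a + 34) + 30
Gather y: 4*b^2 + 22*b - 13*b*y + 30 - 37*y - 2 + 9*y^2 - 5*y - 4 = 4*b^2 + 22*b + 9*y^2 + y*(-13*b - 42) + 24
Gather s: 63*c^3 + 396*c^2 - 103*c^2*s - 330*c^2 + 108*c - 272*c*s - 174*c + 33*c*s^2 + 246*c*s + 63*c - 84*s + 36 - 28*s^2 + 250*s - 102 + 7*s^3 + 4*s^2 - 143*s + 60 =63*c^3 + 66*c^2 - 3*c + 7*s^3 + s^2*(33*c - 24) + s*(-103*c^2 - 26*c + 23) - 6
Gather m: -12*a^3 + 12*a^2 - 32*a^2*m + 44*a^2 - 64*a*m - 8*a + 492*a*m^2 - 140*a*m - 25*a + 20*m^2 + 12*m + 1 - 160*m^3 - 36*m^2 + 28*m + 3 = -12*a^3 + 56*a^2 - 33*a - 160*m^3 + m^2*(492*a - 16) + m*(-32*a^2 - 204*a + 40) + 4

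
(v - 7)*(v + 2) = v^2 - 5*v - 14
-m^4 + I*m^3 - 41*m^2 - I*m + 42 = (m - 7*I)*(m + 6*I)*(I*m - I)*(I*m + I)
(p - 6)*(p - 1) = p^2 - 7*p + 6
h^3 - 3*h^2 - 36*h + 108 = (h - 6)*(h - 3)*(h + 6)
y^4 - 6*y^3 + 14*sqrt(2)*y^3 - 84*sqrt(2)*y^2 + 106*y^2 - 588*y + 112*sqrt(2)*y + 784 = (y - 4)*(y - 2)*(y + 7*sqrt(2))^2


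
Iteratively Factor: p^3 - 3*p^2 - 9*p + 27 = (p - 3)*(p^2 - 9) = (p - 3)^2*(p + 3)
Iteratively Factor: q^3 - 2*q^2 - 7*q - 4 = (q + 1)*(q^2 - 3*q - 4) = (q + 1)^2*(q - 4)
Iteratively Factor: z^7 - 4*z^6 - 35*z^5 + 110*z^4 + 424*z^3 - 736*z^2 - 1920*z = (z - 5)*(z^6 + z^5 - 30*z^4 - 40*z^3 + 224*z^2 + 384*z) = (z - 5)*(z - 4)*(z^5 + 5*z^4 - 10*z^3 - 80*z^2 - 96*z) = (z - 5)*(z - 4)*(z + 3)*(z^4 + 2*z^3 - 16*z^2 - 32*z) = (z - 5)*(z - 4)*(z + 2)*(z + 3)*(z^3 - 16*z) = (z - 5)*(z - 4)*(z + 2)*(z + 3)*(z + 4)*(z^2 - 4*z) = (z - 5)*(z - 4)^2*(z + 2)*(z + 3)*(z + 4)*(z)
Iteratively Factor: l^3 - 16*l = (l + 4)*(l^2 - 4*l) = (l - 4)*(l + 4)*(l)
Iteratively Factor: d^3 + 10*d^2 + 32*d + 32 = (d + 4)*(d^2 + 6*d + 8) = (d + 4)^2*(d + 2)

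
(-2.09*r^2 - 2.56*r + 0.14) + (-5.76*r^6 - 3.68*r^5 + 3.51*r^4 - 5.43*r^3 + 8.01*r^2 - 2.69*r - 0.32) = -5.76*r^6 - 3.68*r^5 + 3.51*r^4 - 5.43*r^3 + 5.92*r^2 - 5.25*r - 0.18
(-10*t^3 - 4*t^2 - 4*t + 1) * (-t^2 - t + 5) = 10*t^5 + 14*t^4 - 42*t^3 - 17*t^2 - 21*t + 5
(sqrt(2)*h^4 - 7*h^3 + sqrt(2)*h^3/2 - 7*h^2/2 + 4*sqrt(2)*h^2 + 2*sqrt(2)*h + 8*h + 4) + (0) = sqrt(2)*h^4 - 7*h^3 + sqrt(2)*h^3/2 - 7*h^2/2 + 4*sqrt(2)*h^2 + 2*sqrt(2)*h + 8*h + 4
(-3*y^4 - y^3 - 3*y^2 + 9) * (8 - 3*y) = 9*y^5 - 21*y^4 + y^3 - 24*y^2 - 27*y + 72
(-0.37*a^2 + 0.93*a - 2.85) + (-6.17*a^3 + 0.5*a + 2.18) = -6.17*a^3 - 0.37*a^2 + 1.43*a - 0.67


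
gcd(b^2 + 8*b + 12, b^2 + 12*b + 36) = b + 6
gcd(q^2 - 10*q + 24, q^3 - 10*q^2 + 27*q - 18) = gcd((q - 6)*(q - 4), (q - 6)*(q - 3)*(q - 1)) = q - 6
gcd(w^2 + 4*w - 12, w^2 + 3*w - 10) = w - 2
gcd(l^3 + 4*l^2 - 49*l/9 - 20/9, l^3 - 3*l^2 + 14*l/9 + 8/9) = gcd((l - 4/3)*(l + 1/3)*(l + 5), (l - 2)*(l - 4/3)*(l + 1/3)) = l^2 - l - 4/9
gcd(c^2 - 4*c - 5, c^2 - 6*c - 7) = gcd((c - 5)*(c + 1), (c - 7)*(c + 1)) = c + 1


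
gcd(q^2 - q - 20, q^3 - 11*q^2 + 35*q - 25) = q - 5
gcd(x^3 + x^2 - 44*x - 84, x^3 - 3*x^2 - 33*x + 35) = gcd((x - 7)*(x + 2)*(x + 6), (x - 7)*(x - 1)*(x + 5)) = x - 7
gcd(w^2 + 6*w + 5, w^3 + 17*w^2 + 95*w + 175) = w + 5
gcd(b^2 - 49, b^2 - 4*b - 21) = b - 7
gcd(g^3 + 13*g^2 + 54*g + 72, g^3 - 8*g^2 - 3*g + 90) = g + 3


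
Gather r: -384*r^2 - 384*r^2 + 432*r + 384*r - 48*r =-768*r^2 + 768*r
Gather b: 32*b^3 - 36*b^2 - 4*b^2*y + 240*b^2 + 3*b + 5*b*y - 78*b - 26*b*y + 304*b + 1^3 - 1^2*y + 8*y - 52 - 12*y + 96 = 32*b^3 + b^2*(204 - 4*y) + b*(229 - 21*y) - 5*y + 45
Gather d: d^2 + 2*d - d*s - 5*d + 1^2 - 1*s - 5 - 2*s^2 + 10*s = d^2 + d*(-s - 3) - 2*s^2 + 9*s - 4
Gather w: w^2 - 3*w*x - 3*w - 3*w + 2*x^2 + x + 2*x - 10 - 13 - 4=w^2 + w*(-3*x - 6) + 2*x^2 + 3*x - 27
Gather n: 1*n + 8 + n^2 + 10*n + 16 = n^2 + 11*n + 24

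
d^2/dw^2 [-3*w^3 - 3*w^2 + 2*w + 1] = -18*w - 6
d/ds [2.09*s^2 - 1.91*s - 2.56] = 4.18*s - 1.91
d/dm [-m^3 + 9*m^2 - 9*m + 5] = -3*m^2 + 18*m - 9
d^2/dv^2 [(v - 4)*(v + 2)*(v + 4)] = 6*v + 4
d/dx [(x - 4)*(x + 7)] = 2*x + 3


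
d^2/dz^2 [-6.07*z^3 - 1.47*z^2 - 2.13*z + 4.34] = -36.42*z - 2.94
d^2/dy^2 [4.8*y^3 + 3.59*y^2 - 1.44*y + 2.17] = 28.8*y + 7.18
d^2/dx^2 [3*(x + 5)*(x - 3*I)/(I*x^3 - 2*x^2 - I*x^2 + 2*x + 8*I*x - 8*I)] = (-6*I*x^6 + x^5*(-54 - 90*I) + x^4*(-270 + 126*I) + x^3*(750 - 1434*I) + x^2*(-1926 + 324*I) + x*(792 - 5004*I) - 6312 - 576*I)/(x^9 + x^8*(-3 + 6*I) + x^7*(15 - 18*I) + x^6*(-37 + 106*I) + x^5*(132 - 270*I) + x^4*(-300 + 648*I) + x^3*(800 - 1240*I) + x^2*(-1632 + 1152*I) + x*(1536 - 384*I) - 512)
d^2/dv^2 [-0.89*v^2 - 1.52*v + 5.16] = -1.78000000000000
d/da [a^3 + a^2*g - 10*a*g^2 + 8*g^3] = 3*a^2 + 2*a*g - 10*g^2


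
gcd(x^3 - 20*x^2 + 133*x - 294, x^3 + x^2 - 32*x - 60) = x - 6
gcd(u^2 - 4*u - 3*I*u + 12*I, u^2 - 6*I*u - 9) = u - 3*I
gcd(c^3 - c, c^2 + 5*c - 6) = c - 1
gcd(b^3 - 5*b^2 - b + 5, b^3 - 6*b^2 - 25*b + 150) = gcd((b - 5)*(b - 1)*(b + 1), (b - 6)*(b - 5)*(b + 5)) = b - 5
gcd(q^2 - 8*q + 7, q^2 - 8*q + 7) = q^2 - 8*q + 7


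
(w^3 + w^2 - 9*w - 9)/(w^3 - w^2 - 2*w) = (w^2 - 9)/(w*(w - 2))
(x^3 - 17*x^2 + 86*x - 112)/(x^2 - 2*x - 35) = (x^2 - 10*x + 16)/(x + 5)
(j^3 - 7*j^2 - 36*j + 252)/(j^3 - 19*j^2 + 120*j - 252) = (j + 6)/(j - 6)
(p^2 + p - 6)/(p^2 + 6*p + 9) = (p - 2)/(p + 3)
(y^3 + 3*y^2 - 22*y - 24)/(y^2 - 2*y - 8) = (y^2 + 7*y + 6)/(y + 2)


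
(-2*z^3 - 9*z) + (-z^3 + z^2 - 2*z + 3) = -3*z^3 + z^2 - 11*z + 3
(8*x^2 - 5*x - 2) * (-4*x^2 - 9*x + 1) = -32*x^4 - 52*x^3 + 61*x^2 + 13*x - 2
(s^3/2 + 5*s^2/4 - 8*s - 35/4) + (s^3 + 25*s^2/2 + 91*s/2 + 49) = 3*s^3/2 + 55*s^2/4 + 75*s/2 + 161/4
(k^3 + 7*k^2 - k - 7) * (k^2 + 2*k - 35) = k^5 + 9*k^4 - 22*k^3 - 254*k^2 + 21*k + 245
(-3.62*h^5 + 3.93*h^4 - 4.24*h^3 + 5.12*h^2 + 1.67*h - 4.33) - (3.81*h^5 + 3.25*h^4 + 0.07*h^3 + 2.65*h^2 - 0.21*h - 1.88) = -7.43*h^5 + 0.68*h^4 - 4.31*h^3 + 2.47*h^2 + 1.88*h - 2.45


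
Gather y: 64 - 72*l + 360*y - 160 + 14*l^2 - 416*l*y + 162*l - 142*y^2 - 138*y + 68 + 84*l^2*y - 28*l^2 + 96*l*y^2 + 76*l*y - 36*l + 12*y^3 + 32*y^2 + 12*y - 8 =-14*l^2 + 54*l + 12*y^3 + y^2*(96*l - 110) + y*(84*l^2 - 340*l + 234) - 36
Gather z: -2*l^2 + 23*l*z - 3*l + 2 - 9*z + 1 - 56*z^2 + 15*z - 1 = -2*l^2 - 3*l - 56*z^2 + z*(23*l + 6) + 2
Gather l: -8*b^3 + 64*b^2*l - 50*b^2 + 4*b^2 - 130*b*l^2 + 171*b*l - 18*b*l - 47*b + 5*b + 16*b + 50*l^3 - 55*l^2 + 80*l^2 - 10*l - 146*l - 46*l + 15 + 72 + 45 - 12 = -8*b^3 - 46*b^2 - 26*b + 50*l^3 + l^2*(25 - 130*b) + l*(64*b^2 + 153*b - 202) + 120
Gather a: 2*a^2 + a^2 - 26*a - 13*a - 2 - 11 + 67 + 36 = 3*a^2 - 39*a + 90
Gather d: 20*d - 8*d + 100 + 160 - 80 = 12*d + 180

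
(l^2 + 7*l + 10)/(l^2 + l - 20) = (l + 2)/(l - 4)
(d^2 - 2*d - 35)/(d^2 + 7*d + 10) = (d - 7)/(d + 2)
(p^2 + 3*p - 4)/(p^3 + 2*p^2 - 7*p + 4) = 1/(p - 1)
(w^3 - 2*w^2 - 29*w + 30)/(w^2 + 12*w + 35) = (w^2 - 7*w + 6)/(w + 7)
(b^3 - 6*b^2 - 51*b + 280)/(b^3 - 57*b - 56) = (b - 5)/(b + 1)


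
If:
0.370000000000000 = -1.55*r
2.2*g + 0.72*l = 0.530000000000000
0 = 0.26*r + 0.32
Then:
No Solution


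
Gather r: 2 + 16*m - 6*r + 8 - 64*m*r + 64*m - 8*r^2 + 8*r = 80*m - 8*r^2 + r*(2 - 64*m) + 10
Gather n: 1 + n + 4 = n + 5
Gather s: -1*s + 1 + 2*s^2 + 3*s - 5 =2*s^2 + 2*s - 4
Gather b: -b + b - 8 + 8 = 0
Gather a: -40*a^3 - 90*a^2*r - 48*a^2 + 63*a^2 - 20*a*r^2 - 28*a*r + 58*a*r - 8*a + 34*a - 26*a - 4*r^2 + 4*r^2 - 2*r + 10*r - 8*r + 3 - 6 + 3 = -40*a^3 + a^2*(15 - 90*r) + a*(-20*r^2 + 30*r)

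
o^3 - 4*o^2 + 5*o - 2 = (o - 2)*(o - 1)^2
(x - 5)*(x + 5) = x^2 - 25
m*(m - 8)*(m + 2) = m^3 - 6*m^2 - 16*m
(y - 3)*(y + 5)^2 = y^3 + 7*y^2 - 5*y - 75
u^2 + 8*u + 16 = (u + 4)^2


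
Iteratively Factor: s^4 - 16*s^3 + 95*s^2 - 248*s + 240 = (s - 5)*(s^3 - 11*s^2 + 40*s - 48) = (s - 5)*(s - 3)*(s^2 - 8*s + 16) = (s - 5)*(s - 4)*(s - 3)*(s - 4)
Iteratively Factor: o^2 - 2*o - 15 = (o + 3)*(o - 5)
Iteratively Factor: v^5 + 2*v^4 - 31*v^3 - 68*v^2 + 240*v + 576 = (v + 3)*(v^4 - v^3 - 28*v^2 + 16*v + 192) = (v + 3)^2*(v^3 - 4*v^2 - 16*v + 64) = (v - 4)*(v + 3)^2*(v^2 - 16) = (v - 4)^2*(v + 3)^2*(v + 4)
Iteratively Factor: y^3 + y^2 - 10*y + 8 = (y - 2)*(y^2 + 3*y - 4) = (y - 2)*(y - 1)*(y + 4)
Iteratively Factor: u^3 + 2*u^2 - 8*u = (u)*(u^2 + 2*u - 8) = u*(u - 2)*(u + 4)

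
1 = 1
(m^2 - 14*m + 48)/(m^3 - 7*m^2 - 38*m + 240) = (m - 6)/(m^2 + m - 30)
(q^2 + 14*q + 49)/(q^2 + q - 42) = (q + 7)/(q - 6)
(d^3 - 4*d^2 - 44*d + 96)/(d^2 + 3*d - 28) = (d^3 - 4*d^2 - 44*d + 96)/(d^2 + 3*d - 28)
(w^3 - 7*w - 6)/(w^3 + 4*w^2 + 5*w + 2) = (w - 3)/(w + 1)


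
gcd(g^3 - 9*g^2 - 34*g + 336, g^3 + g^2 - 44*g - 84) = g^2 - g - 42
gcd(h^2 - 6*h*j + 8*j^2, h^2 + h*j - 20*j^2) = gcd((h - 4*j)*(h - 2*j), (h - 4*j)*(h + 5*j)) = h - 4*j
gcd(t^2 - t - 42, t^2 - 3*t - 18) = 1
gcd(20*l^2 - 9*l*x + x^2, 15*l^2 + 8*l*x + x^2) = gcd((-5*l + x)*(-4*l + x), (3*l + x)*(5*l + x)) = 1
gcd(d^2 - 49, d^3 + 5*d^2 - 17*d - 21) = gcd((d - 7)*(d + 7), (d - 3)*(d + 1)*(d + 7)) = d + 7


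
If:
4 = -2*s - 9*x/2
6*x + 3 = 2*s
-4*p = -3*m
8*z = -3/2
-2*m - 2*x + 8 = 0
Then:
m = 14/3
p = 7/2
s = -1/2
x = -2/3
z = -3/16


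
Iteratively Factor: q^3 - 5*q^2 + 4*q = (q - 4)*(q^2 - q) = (q - 4)*(q - 1)*(q)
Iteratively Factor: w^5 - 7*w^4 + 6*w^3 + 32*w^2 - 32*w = (w)*(w^4 - 7*w^3 + 6*w^2 + 32*w - 32) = w*(w + 2)*(w^3 - 9*w^2 + 24*w - 16) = w*(w - 1)*(w + 2)*(w^2 - 8*w + 16) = w*(w - 4)*(w - 1)*(w + 2)*(w - 4)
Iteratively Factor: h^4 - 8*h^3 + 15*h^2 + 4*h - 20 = (h - 5)*(h^3 - 3*h^2 + 4) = (h - 5)*(h - 2)*(h^2 - h - 2) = (h - 5)*(h - 2)*(h + 1)*(h - 2)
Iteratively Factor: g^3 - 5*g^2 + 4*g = (g - 4)*(g^2 - g) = g*(g - 4)*(g - 1)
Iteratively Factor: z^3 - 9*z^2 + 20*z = (z - 4)*(z^2 - 5*z) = (z - 5)*(z - 4)*(z)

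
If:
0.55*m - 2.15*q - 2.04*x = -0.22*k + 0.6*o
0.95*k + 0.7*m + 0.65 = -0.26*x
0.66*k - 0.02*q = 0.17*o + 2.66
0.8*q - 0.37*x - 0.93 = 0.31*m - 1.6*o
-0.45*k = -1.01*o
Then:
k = 4.40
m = -7.87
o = 1.96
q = -4.59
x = 2.62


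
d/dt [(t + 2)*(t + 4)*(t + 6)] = 3*t^2 + 24*t + 44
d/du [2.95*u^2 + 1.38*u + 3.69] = 5.9*u + 1.38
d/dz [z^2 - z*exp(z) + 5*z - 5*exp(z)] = -z*exp(z) + 2*z - 6*exp(z) + 5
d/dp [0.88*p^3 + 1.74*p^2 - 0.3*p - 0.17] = 2.64*p^2 + 3.48*p - 0.3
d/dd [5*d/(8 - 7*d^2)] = 5*(7*d^2 + 8)/(7*d^2 - 8)^2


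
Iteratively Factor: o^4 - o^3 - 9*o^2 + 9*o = (o)*(o^3 - o^2 - 9*o + 9) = o*(o + 3)*(o^2 - 4*o + 3) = o*(o - 1)*(o + 3)*(o - 3)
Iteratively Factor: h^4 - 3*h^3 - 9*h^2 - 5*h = (h - 5)*(h^3 + 2*h^2 + h) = (h - 5)*(h + 1)*(h^2 + h) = h*(h - 5)*(h + 1)*(h + 1)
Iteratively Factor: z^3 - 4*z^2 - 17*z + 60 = (z - 5)*(z^2 + z - 12) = (z - 5)*(z + 4)*(z - 3)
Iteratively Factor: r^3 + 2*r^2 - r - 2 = (r - 1)*(r^2 + 3*r + 2) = (r - 1)*(r + 1)*(r + 2)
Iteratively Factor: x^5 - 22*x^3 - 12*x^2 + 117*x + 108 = (x + 3)*(x^4 - 3*x^3 - 13*x^2 + 27*x + 36) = (x + 1)*(x + 3)*(x^3 - 4*x^2 - 9*x + 36) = (x - 4)*(x + 1)*(x + 3)*(x^2 - 9) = (x - 4)*(x - 3)*(x + 1)*(x + 3)*(x + 3)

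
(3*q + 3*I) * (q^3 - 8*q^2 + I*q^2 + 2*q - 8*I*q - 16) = 3*q^4 - 24*q^3 + 6*I*q^3 + 3*q^2 - 48*I*q^2 - 24*q + 6*I*q - 48*I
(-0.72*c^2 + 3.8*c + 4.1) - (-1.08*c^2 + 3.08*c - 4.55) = 0.36*c^2 + 0.72*c + 8.65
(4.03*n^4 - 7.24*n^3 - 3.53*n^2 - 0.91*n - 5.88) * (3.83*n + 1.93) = 15.4349*n^5 - 19.9513*n^4 - 27.4931*n^3 - 10.2982*n^2 - 24.2767*n - 11.3484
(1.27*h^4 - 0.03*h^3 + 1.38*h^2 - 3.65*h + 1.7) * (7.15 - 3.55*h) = -4.5085*h^5 + 9.187*h^4 - 5.1135*h^3 + 22.8245*h^2 - 32.1325*h + 12.155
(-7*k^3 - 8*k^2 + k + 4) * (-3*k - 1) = 21*k^4 + 31*k^3 + 5*k^2 - 13*k - 4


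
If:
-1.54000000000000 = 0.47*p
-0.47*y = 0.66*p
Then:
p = -3.28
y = 4.60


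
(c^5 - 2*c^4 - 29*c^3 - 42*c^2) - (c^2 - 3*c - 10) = c^5 - 2*c^4 - 29*c^3 - 43*c^2 + 3*c + 10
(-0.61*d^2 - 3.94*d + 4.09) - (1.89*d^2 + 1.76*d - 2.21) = -2.5*d^2 - 5.7*d + 6.3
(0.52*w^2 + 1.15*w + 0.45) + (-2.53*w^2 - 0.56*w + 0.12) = -2.01*w^2 + 0.59*w + 0.57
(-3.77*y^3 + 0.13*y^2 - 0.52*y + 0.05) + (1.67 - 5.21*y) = -3.77*y^3 + 0.13*y^2 - 5.73*y + 1.72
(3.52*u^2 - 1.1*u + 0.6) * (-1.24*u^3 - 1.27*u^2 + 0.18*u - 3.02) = -4.3648*u^5 - 3.1064*u^4 + 1.2866*u^3 - 11.5904*u^2 + 3.43*u - 1.812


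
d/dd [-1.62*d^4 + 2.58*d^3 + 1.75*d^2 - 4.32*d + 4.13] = -6.48*d^3 + 7.74*d^2 + 3.5*d - 4.32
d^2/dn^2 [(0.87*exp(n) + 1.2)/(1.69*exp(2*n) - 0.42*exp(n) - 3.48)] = (2.484807*exp(4*n) + 14.326806*exp(3*n) + 28.144584*exp(2*n) + 27.169848*exp(n) + 8.782128)*exp(n)/(4.826809*exp(6*n) - 3.598686*exp(5*n) - 28.923336*exp(4*n) + 14.746536*exp(3*n) + 59.558112*exp(2*n) - 15.259104*exp(n) - 42.144192)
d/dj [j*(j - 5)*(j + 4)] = 3*j^2 - 2*j - 20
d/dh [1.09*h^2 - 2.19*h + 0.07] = 2.18*h - 2.19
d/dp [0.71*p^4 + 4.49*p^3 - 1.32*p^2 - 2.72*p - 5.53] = 2.84*p^3 + 13.47*p^2 - 2.64*p - 2.72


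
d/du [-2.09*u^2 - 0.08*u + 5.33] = -4.18*u - 0.08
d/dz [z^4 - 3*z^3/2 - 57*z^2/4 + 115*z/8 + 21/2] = 4*z^3 - 9*z^2/2 - 57*z/2 + 115/8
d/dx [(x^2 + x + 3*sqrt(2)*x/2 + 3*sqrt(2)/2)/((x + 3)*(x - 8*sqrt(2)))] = (-19*sqrt(2)*x^2 + 4*x^2 - 102*sqrt(2)*x - 96 - 57*sqrt(2))/(2*(x^4 - 16*sqrt(2)*x^3 + 6*x^3 - 96*sqrt(2)*x^2 + 137*x^2 - 144*sqrt(2)*x + 768*x + 1152))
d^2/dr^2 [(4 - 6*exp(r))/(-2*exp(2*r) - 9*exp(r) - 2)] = (24*exp(4*r) - 172*exp(3*r) - 360*exp(2*r) - 368*exp(r) + 96)*exp(r)/(8*exp(6*r) + 108*exp(5*r) + 510*exp(4*r) + 945*exp(3*r) + 510*exp(2*r) + 108*exp(r) + 8)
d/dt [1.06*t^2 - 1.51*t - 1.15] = 2.12*t - 1.51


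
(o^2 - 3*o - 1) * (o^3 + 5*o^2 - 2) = o^5 + 2*o^4 - 16*o^3 - 7*o^2 + 6*o + 2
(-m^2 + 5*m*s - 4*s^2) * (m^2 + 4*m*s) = -m^4 + m^3*s + 16*m^2*s^2 - 16*m*s^3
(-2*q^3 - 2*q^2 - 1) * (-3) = 6*q^3 + 6*q^2 + 3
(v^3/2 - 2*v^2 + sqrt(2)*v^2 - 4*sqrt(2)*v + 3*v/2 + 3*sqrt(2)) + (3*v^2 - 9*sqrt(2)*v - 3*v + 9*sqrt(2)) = v^3/2 + v^2 + sqrt(2)*v^2 - 13*sqrt(2)*v - 3*v/2 + 12*sqrt(2)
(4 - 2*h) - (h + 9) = -3*h - 5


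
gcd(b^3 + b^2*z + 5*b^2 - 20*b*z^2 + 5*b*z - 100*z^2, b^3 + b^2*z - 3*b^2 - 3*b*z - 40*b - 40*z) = b + 5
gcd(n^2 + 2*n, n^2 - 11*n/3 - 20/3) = 1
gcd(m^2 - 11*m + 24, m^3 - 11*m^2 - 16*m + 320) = m - 8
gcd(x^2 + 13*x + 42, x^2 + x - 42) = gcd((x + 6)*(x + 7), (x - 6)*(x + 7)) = x + 7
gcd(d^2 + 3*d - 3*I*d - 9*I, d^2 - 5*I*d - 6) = d - 3*I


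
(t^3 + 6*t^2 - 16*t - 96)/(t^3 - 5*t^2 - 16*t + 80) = (t + 6)/(t - 5)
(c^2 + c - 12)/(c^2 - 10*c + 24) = (c^2 + c - 12)/(c^2 - 10*c + 24)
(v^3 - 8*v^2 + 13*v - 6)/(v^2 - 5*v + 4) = (v^2 - 7*v + 6)/(v - 4)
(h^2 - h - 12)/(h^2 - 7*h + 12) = (h + 3)/(h - 3)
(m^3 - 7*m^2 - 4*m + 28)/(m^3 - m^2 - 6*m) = (m^2 - 9*m + 14)/(m*(m - 3))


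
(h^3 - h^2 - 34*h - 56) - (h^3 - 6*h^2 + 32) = 5*h^2 - 34*h - 88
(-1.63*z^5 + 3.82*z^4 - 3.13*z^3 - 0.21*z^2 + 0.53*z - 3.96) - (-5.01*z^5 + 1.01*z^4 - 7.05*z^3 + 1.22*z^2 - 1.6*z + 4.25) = 3.38*z^5 + 2.81*z^4 + 3.92*z^3 - 1.43*z^2 + 2.13*z - 8.21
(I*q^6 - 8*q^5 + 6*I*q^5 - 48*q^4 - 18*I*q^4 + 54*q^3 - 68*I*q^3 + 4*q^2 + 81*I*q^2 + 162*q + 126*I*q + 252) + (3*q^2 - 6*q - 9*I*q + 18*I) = I*q^6 - 8*q^5 + 6*I*q^5 - 48*q^4 - 18*I*q^4 + 54*q^3 - 68*I*q^3 + 7*q^2 + 81*I*q^2 + 156*q + 117*I*q + 252 + 18*I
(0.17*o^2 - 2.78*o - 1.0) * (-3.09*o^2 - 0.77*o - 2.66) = -0.5253*o^4 + 8.4593*o^3 + 4.7784*o^2 + 8.1648*o + 2.66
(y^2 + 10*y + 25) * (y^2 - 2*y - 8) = y^4 + 8*y^3 - 3*y^2 - 130*y - 200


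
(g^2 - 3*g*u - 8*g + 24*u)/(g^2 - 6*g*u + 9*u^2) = (8 - g)/(-g + 3*u)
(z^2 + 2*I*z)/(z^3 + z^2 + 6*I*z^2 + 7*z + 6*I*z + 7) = z*(z + 2*I)/(z^3 + z^2*(1 + 6*I) + z*(7 + 6*I) + 7)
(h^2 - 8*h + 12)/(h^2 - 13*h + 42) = (h - 2)/(h - 7)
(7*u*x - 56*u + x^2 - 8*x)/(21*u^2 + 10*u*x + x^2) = (x - 8)/(3*u + x)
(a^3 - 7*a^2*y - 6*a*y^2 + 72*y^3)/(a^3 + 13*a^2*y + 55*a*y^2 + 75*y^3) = (a^2 - 10*a*y + 24*y^2)/(a^2 + 10*a*y + 25*y^2)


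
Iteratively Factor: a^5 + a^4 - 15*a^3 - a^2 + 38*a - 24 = (a - 3)*(a^4 + 4*a^3 - 3*a^2 - 10*a + 8) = (a - 3)*(a - 1)*(a^3 + 5*a^2 + 2*a - 8) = (a - 3)*(a - 1)*(a + 2)*(a^2 + 3*a - 4) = (a - 3)*(a - 1)^2*(a + 2)*(a + 4)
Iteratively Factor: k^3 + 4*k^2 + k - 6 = (k - 1)*(k^2 + 5*k + 6) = (k - 1)*(k + 2)*(k + 3)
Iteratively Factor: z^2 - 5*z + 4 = (z - 1)*(z - 4)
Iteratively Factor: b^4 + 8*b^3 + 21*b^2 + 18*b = (b)*(b^3 + 8*b^2 + 21*b + 18) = b*(b + 3)*(b^2 + 5*b + 6) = b*(b + 3)^2*(b + 2)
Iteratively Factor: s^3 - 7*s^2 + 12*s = (s - 4)*(s^2 - 3*s) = (s - 4)*(s - 3)*(s)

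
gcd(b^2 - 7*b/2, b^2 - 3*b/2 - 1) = 1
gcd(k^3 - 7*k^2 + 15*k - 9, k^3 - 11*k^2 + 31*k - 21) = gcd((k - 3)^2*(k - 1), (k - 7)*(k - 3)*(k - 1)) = k^2 - 4*k + 3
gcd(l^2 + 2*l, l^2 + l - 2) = l + 2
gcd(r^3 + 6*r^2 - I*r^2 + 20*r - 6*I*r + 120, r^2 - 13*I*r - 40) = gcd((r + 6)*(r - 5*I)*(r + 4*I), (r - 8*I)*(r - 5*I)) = r - 5*I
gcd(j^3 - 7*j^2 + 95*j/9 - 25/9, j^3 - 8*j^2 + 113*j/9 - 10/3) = j^2 - 2*j + 5/9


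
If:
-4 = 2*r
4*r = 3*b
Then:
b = -8/3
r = -2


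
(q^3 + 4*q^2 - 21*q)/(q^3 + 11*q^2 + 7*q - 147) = q/(q + 7)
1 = 1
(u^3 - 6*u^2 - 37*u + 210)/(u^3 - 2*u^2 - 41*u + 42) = (u - 5)/(u - 1)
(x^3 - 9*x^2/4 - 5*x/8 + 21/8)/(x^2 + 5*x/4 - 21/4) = (2*x^2 - x - 3)/(2*(x + 3))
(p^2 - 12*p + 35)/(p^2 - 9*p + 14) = (p - 5)/(p - 2)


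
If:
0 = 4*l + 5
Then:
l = -5/4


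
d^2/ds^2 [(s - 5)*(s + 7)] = 2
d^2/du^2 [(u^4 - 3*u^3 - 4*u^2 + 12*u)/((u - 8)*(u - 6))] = 2*(u^6 - 42*u^5 + 732*u^4 - 5864*u^3 + 20448*u^2 - 22464*u - 1152)/(u^6 - 42*u^5 + 732*u^4 - 6776*u^3 + 35136*u^2 - 96768*u + 110592)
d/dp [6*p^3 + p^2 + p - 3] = 18*p^2 + 2*p + 1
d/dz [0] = 0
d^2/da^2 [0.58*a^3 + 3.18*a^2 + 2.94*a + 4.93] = 3.48*a + 6.36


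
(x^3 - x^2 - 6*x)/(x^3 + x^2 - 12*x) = (x + 2)/(x + 4)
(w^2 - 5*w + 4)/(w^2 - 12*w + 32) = (w - 1)/(w - 8)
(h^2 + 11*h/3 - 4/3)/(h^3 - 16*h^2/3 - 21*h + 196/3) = (3*h - 1)/(3*h^2 - 28*h + 49)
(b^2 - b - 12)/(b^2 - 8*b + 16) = (b + 3)/(b - 4)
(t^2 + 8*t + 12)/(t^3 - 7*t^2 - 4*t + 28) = (t + 6)/(t^2 - 9*t + 14)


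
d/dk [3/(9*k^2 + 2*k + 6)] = 6*(-9*k - 1)/(9*k^2 + 2*k + 6)^2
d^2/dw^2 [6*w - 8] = 0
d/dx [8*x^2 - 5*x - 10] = 16*x - 5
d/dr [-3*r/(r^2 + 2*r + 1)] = 3*(r - 1)/(r^3 + 3*r^2 + 3*r + 1)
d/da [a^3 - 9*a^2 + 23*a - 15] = 3*a^2 - 18*a + 23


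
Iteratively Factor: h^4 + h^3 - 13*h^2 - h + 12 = (h + 1)*(h^3 - 13*h + 12) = (h - 1)*(h + 1)*(h^2 + h - 12) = (h - 1)*(h + 1)*(h + 4)*(h - 3)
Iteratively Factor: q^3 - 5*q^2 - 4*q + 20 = (q - 5)*(q^2 - 4) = (q - 5)*(q + 2)*(q - 2)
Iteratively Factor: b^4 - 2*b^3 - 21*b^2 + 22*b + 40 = (b + 4)*(b^3 - 6*b^2 + 3*b + 10) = (b - 2)*(b + 4)*(b^2 - 4*b - 5) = (b - 5)*(b - 2)*(b + 4)*(b + 1)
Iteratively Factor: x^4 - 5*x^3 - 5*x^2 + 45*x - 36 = (x + 3)*(x^3 - 8*x^2 + 19*x - 12) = (x - 4)*(x + 3)*(x^2 - 4*x + 3) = (x - 4)*(x - 3)*(x + 3)*(x - 1)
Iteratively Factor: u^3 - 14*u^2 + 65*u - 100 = (u - 5)*(u^2 - 9*u + 20) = (u - 5)*(u - 4)*(u - 5)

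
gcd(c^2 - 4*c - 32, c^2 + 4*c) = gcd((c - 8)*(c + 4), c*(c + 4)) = c + 4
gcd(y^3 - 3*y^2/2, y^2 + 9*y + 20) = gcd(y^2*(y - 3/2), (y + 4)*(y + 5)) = 1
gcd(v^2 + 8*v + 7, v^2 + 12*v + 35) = v + 7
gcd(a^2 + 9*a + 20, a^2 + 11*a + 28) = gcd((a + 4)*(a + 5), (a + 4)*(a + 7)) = a + 4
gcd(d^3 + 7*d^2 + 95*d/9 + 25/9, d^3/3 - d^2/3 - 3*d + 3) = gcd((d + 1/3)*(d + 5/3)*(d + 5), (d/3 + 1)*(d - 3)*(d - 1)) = 1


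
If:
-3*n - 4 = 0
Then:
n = -4/3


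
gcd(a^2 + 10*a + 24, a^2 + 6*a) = a + 6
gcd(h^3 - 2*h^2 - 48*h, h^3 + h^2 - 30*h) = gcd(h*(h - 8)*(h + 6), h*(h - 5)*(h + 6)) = h^2 + 6*h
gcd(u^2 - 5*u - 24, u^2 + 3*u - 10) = 1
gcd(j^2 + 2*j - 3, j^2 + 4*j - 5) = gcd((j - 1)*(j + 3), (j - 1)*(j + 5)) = j - 1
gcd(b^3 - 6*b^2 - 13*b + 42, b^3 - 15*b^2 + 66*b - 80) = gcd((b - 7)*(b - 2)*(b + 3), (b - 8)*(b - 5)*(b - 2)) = b - 2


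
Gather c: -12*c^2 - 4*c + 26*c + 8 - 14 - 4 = -12*c^2 + 22*c - 10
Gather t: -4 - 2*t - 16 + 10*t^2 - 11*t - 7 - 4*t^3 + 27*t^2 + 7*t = -4*t^3 + 37*t^2 - 6*t - 27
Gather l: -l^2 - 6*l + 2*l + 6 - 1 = -l^2 - 4*l + 5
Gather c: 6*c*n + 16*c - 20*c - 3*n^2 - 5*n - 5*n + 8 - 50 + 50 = c*(6*n - 4) - 3*n^2 - 10*n + 8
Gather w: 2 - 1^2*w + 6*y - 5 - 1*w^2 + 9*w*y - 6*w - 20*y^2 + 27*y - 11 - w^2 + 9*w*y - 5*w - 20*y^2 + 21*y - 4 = -2*w^2 + w*(18*y - 12) - 40*y^2 + 54*y - 18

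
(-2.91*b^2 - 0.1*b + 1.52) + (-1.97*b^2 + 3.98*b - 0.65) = -4.88*b^2 + 3.88*b + 0.87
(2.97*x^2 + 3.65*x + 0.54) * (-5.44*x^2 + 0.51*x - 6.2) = -16.1568*x^4 - 18.3413*x^3 - 19.4901*x^2 - 22.3546*x - 3.348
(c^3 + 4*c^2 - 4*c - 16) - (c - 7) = c^3 + 4*c^2 - 5*c - 9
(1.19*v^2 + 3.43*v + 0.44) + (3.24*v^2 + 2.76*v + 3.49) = 4.43*v^2 + 6.19*v + 3.93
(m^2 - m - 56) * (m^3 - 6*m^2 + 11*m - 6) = m^5 - 7*m^4 - 39*m^3 + 319*m^2 - 610*m + 336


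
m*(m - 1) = m^2 - m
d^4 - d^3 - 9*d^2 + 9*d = d*(d - 3)*(d - 1)*(d + 3)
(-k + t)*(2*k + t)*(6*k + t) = -12*k^3 + 4*k^2*t + 7*k*t^2 + t^3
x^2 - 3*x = x*(x - 3)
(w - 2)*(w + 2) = w^2 - 4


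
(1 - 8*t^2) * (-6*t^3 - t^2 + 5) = 48*t^5 + 8*t^4 - 6*t^3 - 41*t^2 + 5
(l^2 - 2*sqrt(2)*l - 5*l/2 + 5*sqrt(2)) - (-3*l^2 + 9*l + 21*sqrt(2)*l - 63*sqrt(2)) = 4*l^2 - 23*sqrt(2)*l - 23*l/2 + 68*sqrt(2)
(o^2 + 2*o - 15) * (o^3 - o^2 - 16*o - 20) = o^5 + o^4 - 33*o^3 - 37*o^2 + 200*o + 300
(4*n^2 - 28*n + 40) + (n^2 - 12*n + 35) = 5*n^2 - 40*n + 75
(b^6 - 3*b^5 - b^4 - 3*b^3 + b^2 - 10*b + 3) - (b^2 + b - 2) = b^6 - 3*b^5 - b^4 - 3*b^3 - 11*b + 5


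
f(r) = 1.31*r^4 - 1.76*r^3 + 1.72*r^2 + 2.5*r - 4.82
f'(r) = 5.24*r^3 - 5.28*r^2 + 3.44*r + 2.5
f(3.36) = 123.20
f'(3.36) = 153.22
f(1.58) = 4.65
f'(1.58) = 15.42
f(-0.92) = -3.36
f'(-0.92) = -9.21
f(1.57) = 4.49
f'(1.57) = 15.16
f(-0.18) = -5.20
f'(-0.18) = 1.68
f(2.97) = 73.60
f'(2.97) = 103.42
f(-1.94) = 28.21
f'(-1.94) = -62.30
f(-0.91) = -3.45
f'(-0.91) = -8.95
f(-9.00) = 9989.95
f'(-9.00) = -4276.10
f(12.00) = 24395.74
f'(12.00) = 8338.18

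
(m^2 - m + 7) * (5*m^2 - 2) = 5*m^4 - 5*m^3 + 33*m^2 + 2*m - 14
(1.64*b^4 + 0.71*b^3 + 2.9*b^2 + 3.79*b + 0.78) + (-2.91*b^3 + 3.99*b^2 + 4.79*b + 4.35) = 1.64*b^4 - 2.2*b^3 + 6.89*b^2 + 8.58*b + 5.13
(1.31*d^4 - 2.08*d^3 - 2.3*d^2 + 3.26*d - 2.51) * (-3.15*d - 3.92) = -4.1265*d^5 + 1.4168*d^4 + 15.3986*d^3 - 1.253*d^2 - 4.8727*d + 9.8392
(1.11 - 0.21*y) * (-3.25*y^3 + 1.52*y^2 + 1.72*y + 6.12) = 0.6825*y^4 - 3.9267*y^3 + 1.326*y^2 + 0.624*y + 6.7932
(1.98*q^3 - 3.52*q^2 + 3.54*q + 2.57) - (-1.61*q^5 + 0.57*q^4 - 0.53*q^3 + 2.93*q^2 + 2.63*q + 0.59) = 1.61*q^5 - 0.57*q^4 + 2.51*q^3 - 6.45*q^2 + 0.91*q + 1.98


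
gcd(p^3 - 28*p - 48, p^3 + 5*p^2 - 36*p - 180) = p - 6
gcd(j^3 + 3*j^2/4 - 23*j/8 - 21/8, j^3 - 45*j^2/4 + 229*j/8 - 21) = j - 7/4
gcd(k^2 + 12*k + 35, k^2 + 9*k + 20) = k + 5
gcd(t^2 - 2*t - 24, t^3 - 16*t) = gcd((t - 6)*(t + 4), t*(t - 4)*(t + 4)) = t + 4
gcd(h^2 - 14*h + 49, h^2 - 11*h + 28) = h - 7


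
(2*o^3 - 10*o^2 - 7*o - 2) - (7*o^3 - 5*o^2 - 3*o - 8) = -5*o^3 - 5*o^2 - 4*o + 6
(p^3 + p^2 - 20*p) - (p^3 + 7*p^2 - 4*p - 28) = -6*p^2 - 16*p + 28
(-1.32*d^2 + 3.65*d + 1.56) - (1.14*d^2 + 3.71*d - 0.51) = -2.46*d^2 - 0.0600000000000001*d + 2.07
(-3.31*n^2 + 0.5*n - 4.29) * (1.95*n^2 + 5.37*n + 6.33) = -6.4545*n^4 - 16.7997*n^3 - 26.6328*n^2 - 19.8723*n - 27.1557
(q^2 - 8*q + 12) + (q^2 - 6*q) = 2*q^2 - 14*q + 12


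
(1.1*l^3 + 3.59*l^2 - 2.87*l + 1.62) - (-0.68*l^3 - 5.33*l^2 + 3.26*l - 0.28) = 1.78*l^3 + 8.92*l^2 - 6.13*l + 1.9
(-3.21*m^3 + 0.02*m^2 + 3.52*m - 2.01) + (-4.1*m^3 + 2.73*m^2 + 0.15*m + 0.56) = -7.31*m^3 + 2.75*m^2 + 3.67*m - 1.45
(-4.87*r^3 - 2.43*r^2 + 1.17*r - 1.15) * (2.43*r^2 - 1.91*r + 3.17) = -11.8341*r^5 + 3.3968*r^4 - 7.9535*r^3 - 12.7323*r^2 + 5.9054*r - 3.6455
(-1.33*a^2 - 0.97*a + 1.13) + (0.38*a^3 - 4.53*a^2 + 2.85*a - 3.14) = 0.38*a^3 - 5.86*a^2 + 1.88*a - 2.01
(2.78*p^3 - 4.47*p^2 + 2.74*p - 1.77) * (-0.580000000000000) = -1.6124*p^3 + 2.5926*p^2 - 1.5892*p + 1.0266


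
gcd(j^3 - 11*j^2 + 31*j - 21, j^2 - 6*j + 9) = j - 3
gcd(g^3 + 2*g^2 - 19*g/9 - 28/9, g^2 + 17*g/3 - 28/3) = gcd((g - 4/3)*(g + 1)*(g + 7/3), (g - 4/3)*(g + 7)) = g - 4/3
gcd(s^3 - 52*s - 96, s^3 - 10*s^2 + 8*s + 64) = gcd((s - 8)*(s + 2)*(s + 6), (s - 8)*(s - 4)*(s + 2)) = s^2 - 6*s - 16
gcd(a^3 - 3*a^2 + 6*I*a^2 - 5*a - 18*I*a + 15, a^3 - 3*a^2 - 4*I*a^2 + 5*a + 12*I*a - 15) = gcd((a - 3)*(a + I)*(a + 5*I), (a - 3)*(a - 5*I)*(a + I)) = a^2 + a*(-3 + I) - 3*I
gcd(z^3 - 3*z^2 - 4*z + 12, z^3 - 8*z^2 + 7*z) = 1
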